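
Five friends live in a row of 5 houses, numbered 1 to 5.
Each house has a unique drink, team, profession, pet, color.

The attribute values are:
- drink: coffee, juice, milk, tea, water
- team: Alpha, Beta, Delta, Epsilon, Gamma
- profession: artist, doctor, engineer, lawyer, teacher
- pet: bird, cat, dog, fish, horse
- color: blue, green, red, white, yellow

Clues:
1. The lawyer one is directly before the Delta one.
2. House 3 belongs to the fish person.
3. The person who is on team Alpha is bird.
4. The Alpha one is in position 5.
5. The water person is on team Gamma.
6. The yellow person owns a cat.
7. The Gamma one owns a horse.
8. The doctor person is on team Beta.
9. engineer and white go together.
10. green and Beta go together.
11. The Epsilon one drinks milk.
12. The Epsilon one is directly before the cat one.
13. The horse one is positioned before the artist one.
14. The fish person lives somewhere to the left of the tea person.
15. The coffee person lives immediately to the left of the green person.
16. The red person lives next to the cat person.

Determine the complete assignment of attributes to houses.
Solution:

House | Drink | Team | Profession | Pet | Color
-----------------------------------------------
  1   | milk | Epsilon | lawyer | dog | red
  2   | coffee | Delta | teacher | cat | yellow
  3   | juice | Beta | doctor | fish | green
  4   | water | Gamma | engineer | horse | white
  5   | tea | Alpha | artist | bird | blue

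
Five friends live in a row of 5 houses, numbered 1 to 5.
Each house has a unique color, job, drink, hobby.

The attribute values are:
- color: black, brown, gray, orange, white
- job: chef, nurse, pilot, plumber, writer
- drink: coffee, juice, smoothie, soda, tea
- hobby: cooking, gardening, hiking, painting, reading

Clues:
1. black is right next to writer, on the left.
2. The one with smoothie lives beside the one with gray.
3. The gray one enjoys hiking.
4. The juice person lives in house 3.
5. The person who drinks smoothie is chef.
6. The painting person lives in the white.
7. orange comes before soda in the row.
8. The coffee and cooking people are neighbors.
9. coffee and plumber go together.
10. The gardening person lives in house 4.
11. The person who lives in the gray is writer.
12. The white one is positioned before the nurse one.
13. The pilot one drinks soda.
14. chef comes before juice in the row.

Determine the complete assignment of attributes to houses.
Solution:

House | Color | Job | Drink | Hobby
-----------------------------------
  1   | white | plumber | coffee | painting
  2   | black | chef | smoothie | cooking
  3   | gray | writer | juice | hiking
  4   | orange | nurse | tea | gardening
  5   | brown | pilot | soda | reading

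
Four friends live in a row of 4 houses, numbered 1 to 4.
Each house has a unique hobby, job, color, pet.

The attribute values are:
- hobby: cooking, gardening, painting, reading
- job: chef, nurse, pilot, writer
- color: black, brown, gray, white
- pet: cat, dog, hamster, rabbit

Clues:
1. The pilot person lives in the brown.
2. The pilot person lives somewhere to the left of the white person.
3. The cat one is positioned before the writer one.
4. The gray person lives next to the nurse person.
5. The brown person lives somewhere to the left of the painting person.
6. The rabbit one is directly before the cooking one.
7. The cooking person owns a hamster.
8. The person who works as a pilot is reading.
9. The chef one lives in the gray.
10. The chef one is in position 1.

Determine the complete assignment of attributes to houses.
Solution:

House | Hobby | Job | Color | Pet
---------------------------------
  1   | gardening | chef | gray | rabbit
  2   | cooking | nurse | black | hamster
  3   | reading | pilot | brown | cat
  4   | painting | writer | white | dog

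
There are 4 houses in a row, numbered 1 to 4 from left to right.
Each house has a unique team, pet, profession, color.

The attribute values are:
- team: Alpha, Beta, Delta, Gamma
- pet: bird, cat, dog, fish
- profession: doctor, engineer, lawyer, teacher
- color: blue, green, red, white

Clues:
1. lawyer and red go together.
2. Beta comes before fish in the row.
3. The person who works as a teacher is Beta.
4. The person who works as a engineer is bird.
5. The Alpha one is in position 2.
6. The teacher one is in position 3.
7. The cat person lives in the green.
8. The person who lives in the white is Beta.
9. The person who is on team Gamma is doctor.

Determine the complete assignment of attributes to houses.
Solution:

House | Team | Pet | Profession | Color
---------------------------------------
  1   | Gamma | cat | doctor | green
  2   | Alpha | bird | engineer | blue
  3   | Beta | dog | teacher | white
  4   | Delta | fish | lawyer | red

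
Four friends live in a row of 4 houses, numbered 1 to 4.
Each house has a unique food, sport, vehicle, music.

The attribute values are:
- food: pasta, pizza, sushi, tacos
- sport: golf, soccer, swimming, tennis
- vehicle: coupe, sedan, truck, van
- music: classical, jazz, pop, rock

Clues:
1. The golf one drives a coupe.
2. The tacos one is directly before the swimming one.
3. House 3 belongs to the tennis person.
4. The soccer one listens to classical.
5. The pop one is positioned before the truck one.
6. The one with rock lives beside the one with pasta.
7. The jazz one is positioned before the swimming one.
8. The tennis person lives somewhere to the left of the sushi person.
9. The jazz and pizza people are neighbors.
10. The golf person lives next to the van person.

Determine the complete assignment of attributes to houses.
Solution:

House | Food | Sport | Vehicle | Music
--------------------------------------
  1   | tacos | golf | coupe | jazz
  2   | pizza | swimming | van | rock
  3   | pasta | tennis | sedan | pop
  4   | sushi | soccer | truck | classical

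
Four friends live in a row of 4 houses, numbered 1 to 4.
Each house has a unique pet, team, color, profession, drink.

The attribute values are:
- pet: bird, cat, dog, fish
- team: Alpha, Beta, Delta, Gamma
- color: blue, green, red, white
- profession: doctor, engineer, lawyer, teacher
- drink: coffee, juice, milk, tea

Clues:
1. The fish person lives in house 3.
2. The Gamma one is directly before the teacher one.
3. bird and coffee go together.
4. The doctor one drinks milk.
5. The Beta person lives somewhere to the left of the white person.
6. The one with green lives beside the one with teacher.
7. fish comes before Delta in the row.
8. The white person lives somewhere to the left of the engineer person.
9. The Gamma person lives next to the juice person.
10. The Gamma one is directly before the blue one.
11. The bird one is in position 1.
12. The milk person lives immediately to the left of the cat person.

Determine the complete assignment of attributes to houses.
Solution:

House | Pet | Team | Color | Profession | Drink
-----------------------------------------------
  1   | bird | Gamma | green | lawyer | coffee
  2   | dog | Beta | blue | teacher | juice
  3   | fish | Alpha | white | doctor | milk
  4   | cat | Delta | red | engineer | tea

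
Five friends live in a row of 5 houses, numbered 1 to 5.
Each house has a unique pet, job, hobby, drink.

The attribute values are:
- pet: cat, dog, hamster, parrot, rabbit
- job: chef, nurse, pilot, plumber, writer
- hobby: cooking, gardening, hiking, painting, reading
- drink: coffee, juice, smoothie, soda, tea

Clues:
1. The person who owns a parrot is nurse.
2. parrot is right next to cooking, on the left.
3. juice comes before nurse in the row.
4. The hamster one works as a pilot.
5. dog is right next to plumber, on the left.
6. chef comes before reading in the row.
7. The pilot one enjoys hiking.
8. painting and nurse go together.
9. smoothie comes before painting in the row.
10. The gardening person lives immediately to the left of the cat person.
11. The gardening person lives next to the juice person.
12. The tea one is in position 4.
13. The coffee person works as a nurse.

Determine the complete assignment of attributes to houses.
Solution:

House | Pet | Job | Hobby | Drink
---------------------------------
  1   | dog | chef | gardening | smoothie
  2   | cat | plumber | reading | juice
  3   | parrot | nurse | painting | coffee
  4   | rabbit | writer | cooking | tea
  5   | hamster | pilot | hiking | soda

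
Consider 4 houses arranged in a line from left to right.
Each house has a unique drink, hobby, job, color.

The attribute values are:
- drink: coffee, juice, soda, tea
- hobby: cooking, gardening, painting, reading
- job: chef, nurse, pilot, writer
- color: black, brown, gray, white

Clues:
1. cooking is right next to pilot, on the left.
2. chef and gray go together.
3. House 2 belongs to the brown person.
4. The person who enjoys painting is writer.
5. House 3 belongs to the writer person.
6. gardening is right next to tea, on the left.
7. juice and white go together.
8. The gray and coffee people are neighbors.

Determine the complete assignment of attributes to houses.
Solution:

House | Drink | Hobby | Job | Color
-----------------------------------
  1   | soda | cooking | chef | gray
  2   | coffee | gardening | pilot | brown
  3   | tea | painting | writer | black
  4   | juice | reading | nurse | white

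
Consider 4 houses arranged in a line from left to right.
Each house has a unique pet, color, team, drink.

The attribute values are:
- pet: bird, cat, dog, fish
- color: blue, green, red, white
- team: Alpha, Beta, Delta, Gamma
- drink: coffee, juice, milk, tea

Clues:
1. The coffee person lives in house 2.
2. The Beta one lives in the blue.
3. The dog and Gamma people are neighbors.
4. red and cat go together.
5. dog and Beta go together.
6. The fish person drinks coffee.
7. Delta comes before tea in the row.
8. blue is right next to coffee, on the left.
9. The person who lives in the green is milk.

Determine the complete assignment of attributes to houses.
Solution:

House | Pet | Color | Team | Drink
----------------------------------
  1   | dog | blue | Beta | juice
  2   | fish | white | Gamma | coffee
  3   | bird | green | Delta | milk
  4   | cat | red | Alpha | tea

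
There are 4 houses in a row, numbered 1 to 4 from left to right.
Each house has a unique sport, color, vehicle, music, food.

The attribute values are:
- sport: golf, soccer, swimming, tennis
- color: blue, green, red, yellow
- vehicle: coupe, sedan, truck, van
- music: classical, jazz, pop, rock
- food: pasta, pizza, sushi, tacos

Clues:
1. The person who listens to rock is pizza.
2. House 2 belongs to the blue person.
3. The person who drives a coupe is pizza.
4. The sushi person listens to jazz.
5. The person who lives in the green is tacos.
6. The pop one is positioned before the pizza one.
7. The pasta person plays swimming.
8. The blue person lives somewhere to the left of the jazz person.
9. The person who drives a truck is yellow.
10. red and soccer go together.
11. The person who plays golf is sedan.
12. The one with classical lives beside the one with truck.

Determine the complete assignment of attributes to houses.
Solution:

House | Sport | Color | Vehicle | Music | Food
----------------------------------------------
  1   | golf | green | sedan | pop | tacos
  2   | swimming | blue | van | classical | pasta
  3   | tennis | yellow | truck | jazz | sushi
  4   | soccer | red | coupe | rock | pizza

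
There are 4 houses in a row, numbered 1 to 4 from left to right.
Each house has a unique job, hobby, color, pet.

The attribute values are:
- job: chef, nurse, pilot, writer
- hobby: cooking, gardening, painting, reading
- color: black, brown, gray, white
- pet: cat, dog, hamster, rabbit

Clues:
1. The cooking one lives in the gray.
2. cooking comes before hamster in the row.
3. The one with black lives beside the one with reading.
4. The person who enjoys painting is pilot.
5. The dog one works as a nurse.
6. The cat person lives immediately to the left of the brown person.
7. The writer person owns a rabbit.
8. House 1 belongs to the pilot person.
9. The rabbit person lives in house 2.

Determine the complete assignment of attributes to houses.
Solution:

House | Job | Hobby | Color | Pet
---------------------------------
  1   | pilot | painting | black | cat
  2   | writer | reading | brown | rabbit
  3   | nurse | cooking | gray | dog
  4   | chef | gardening | white | hamster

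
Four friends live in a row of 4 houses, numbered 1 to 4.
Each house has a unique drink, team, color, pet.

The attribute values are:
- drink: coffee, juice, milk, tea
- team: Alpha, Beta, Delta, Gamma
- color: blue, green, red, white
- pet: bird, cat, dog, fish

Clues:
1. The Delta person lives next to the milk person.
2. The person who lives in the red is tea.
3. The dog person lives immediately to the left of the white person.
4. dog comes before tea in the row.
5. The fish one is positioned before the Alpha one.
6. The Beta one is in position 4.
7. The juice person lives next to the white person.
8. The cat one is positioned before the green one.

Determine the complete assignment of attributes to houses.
Solution:

House | Drink | Team | Color | Pet
----------------------------------
  1   | juice | Delta | blue | dog
  2   | milk | Gamma | white | fish
  3   | tea | Alpha | red | cat
  4   | coffee | Beta | green | bird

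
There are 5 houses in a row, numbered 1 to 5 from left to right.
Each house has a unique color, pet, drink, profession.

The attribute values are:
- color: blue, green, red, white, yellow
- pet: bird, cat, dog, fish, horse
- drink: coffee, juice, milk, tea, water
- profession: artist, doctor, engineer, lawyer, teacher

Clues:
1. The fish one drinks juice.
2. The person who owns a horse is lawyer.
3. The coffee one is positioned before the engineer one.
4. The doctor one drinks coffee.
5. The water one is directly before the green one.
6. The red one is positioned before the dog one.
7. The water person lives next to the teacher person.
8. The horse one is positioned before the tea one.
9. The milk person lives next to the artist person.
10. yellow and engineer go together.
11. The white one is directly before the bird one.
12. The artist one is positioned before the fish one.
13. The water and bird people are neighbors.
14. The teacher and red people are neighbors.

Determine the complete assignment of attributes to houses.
Solution:

House | Color | Pet | Drink | Profession
----------------------------------------
  1   | white | horse | water | lawyer
  2   | green | bird | milk | teacher
  3   | red | cat | tea | artist
  4   | blue | dog | coffee | doctor
  5   | yellow | fish | juice | engineer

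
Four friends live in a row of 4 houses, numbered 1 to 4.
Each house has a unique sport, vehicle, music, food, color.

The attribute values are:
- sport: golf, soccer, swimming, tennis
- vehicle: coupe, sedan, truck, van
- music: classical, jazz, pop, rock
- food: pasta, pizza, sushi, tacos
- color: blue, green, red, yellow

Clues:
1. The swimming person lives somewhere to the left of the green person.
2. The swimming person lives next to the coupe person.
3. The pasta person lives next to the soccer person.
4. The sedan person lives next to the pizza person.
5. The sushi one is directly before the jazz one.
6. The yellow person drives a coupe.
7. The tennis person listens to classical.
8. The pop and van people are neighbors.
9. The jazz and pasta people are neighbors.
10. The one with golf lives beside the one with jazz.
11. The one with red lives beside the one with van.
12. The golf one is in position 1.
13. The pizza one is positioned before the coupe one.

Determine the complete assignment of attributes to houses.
Solution:

House | Sport | Vehicle | Music | Food | Color
----------------------------------------------
  1   | golf | sedan | pop | sushi | red
  2   | swimming | van | jazz | pizza | blue
  3   | tennis | coupe | classical | pasta | yellow
  4   | soccer | truck | rock | tacos | green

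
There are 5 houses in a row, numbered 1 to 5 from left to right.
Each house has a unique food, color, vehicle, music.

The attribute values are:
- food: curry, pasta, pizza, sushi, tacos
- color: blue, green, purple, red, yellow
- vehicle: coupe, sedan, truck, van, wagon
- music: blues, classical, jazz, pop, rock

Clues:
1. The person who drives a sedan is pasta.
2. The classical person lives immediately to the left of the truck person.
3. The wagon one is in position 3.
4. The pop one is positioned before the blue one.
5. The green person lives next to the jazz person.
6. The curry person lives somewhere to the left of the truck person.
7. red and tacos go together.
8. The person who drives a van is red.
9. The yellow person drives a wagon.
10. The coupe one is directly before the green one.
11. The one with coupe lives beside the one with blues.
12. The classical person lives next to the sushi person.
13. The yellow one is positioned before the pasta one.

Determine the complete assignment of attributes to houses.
Solution:

House | Food | Color | Vehicle | Music
--------------------------------------
  1   | curry | purple | coupe | classical
  2   | sushi | green | truck | blues
  3   | pizza | yellow | wagon | jazz
  4   | tacos | red | van | pop
  5   | pasta | blue | sedan | rock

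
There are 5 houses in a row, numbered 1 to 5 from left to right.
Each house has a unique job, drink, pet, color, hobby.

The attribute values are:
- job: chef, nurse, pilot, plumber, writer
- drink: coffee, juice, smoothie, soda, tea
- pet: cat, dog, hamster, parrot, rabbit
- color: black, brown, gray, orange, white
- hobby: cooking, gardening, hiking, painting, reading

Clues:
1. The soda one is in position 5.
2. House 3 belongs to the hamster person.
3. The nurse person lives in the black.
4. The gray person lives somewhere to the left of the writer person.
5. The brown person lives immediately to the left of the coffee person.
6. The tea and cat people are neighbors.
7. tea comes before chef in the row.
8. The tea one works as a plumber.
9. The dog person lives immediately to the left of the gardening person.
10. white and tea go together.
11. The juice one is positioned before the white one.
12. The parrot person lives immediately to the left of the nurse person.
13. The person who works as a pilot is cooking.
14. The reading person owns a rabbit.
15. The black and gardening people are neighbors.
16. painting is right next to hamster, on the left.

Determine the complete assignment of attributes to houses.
Solution:

House | Job | Drink | Pet | Color | Hobby
-----------------------------------------
  1   | pilot | juice | parrot | brown | cooking
  2   | nurse | coffee | dog | black | painting
  3   | plumber | tea | hamster | white | gardening
  4   | chef | smoothie | cat | gray | hiking
  5   | writer | soda | rabbit | orange | reading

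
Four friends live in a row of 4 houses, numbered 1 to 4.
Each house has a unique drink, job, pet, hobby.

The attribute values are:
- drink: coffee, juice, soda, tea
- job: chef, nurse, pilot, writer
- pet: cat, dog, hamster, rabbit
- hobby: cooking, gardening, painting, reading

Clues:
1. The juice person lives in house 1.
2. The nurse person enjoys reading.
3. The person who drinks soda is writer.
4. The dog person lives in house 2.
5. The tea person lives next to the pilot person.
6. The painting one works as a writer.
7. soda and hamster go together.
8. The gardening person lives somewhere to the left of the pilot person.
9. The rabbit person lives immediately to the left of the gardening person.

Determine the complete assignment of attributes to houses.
Solution:

House | Drink | Job | Pet | Hobby
---------------------------------
  1   | juice | nurse | rabbit | reading
  2   | tea | chef | dog | gardening
  3   | coffee | pilot | cat | cooking
  4   | soda | writer | hamster | painting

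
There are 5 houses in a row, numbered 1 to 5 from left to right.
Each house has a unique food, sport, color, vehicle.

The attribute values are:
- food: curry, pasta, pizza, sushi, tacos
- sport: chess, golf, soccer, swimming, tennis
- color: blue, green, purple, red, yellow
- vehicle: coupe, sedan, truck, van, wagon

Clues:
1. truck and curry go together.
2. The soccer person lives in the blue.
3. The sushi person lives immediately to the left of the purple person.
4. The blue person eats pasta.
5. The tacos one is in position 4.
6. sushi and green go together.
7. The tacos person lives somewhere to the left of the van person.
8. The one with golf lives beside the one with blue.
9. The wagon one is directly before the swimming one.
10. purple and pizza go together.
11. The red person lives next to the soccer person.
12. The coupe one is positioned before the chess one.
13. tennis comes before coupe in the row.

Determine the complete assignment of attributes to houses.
Solution:

House | Food | Sport | Color | Vehicle
--------------------------------------
  1   | sushi | tennis | green | wagon
  2   | pizza | swimming | purple | coupe
  3   | curry | chess | yellow | truck
  4   | tacos | golf | red | sedan
  5   | pasta | soccer | blue | van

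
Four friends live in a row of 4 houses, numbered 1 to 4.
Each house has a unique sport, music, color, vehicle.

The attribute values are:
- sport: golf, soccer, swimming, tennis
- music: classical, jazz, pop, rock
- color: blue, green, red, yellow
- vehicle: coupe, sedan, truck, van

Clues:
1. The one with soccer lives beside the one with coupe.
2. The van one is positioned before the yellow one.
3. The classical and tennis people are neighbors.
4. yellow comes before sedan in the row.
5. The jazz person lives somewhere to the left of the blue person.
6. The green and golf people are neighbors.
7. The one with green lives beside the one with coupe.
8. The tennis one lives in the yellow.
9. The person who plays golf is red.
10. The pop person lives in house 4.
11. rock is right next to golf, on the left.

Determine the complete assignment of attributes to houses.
Solution:

House | Sport | Music | Color | Vehicle
---------------------------------------
  1   | soccer | rock | green | van
  2   | golf | classical | red | coupe
  3   | tennis | jazz | yellow | truck
  4   | swimming | pop | blue | sedan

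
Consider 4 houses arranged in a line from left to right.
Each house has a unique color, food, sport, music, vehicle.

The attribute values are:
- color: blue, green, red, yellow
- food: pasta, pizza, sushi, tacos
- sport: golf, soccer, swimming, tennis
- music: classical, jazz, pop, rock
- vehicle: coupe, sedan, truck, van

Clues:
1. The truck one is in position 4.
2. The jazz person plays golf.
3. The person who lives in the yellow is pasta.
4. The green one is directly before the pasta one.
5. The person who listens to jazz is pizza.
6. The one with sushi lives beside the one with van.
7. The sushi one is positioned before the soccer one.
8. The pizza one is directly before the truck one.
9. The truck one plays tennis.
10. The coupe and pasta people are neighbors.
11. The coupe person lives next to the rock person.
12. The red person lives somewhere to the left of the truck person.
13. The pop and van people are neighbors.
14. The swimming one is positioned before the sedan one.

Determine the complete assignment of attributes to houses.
Solution:

House | Color | Food | Sport | Music | Vehicle
----------------------------------------------
  1   | green | sushi | swimming | pop | coupe
  2   | yellow | pasta | soccer | rock | van
  3   | red | pizza | golf | jazz | sedan
  4   | blue | tacos | tennis | classical | truck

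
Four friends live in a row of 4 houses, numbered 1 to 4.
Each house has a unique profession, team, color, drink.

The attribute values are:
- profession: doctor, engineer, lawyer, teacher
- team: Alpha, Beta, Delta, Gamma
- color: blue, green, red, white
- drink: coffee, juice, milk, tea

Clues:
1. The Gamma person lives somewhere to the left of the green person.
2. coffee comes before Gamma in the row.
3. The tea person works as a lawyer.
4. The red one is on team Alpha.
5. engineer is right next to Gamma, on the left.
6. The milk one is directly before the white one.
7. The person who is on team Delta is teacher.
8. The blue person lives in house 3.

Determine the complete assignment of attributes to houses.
Solution:

House | Profession | Team | Color | Drink
-----------------------------------------
  1   | doctor | Alpha | red | milk
  2   | engineer | Beta | white | coffee
  3   | lawyer | Gamma | blue | tea
  4   | teacher | Delta | green | juice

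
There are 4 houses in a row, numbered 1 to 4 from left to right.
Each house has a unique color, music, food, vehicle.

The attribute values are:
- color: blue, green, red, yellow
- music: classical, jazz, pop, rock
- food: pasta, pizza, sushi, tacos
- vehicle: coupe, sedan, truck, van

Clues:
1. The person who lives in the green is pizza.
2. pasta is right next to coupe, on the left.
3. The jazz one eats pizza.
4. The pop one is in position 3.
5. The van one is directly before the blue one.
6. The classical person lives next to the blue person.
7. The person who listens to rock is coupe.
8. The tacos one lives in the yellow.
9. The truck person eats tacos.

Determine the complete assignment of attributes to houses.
Solution:

House | Color | Music | Food | Vehicle
--------------------------------------
  1   | red | classical | pasta | van
  2   | blue | rock | sushi | coupe
  3   | yellow | pop | tacos | truck
  4   | green | jazz | pizza | sedan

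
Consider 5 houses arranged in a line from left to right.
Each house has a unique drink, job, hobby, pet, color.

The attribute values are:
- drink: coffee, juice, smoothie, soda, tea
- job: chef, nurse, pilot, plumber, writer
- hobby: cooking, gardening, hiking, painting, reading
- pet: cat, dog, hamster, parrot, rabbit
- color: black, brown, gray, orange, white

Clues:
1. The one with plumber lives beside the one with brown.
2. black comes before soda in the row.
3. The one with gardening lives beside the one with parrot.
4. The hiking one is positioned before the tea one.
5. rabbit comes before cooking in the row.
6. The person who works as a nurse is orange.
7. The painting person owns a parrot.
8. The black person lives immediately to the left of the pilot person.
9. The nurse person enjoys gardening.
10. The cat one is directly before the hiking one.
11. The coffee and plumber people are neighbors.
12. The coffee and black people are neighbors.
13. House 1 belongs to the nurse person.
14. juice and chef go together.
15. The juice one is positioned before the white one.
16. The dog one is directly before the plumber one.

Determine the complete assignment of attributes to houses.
Solution:

House | Drink | Job | Hobby | Pet | Color
-----------------------------------------
  1   | coffee | nurse | gardening | dog | orange
  2   | smoothie | plumber | painting | parrot | black
  3   | soda | pilot | reading | cat | brown
  4   | juice | chef | hiking | rabbit | gray
  5   | tea | writer | cooking | hamster | white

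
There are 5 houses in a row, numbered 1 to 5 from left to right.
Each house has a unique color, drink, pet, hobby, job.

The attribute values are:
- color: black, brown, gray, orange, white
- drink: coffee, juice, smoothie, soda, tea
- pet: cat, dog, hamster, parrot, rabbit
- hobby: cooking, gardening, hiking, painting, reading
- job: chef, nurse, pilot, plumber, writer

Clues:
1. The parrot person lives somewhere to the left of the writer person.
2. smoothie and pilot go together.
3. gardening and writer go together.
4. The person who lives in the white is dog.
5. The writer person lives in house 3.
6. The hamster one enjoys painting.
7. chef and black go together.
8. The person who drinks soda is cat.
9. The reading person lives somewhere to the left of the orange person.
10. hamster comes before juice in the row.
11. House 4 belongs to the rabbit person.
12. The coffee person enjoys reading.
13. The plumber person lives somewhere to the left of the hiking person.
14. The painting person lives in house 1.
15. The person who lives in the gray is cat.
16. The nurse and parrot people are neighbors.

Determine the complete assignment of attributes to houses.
Solution:

House | Color | Drink | Pet | Hobby | Job
-----------------------------------------
  1   | brown | tea | hamster | painting | nurse
  2   | black | coffee | parrot | reading | chef
  3   | gray | soda | cat | gardening | writer
  4   | orange | juice | rabbit | cooking | plumber
  5   | white | smoothie | dog | hiking | pilot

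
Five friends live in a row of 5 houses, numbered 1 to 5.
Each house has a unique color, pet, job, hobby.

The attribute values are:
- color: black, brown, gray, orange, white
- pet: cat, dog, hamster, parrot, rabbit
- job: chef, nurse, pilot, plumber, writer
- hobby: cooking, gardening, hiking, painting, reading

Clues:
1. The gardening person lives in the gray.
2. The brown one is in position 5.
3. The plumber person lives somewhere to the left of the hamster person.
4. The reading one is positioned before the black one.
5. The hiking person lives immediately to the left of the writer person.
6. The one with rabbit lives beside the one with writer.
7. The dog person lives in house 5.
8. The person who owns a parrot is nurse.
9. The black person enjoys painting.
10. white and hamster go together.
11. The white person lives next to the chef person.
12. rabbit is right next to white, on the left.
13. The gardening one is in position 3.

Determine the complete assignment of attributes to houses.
Solution:

House | Color | Pet | Job | Hobby
---------------------------------
  1   | orange | rabbit | plumber | hiking
  2   | white | hamster | writer | reading
  3   | gray | cat | chef | gardening
  4   | black | parrot | nurse | painting
  5   | brown | dog | pilot | cooking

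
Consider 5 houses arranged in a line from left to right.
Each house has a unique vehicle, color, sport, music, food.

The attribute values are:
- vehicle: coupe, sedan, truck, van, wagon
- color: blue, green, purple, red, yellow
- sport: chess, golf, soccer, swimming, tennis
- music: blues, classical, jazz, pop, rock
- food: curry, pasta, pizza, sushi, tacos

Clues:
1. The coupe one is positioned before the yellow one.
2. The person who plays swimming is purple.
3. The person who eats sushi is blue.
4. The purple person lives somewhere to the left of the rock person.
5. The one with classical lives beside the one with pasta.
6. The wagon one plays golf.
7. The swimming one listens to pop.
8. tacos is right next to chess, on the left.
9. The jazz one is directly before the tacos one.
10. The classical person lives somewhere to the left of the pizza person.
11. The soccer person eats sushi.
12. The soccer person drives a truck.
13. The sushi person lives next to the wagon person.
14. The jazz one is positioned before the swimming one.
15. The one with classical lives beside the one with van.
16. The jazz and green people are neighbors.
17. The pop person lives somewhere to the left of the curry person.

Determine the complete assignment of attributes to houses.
Solution:

House | Vehicle | Color | Sport | Music | Food
----------------------------------------------
  1   | truck | blue | soccer | jazz | sushi
  2   | wagon | green | golf | classical | tacos
  3   | van | red | chess | blues | pasta
  4   | coupe | purple | swimming | pop | pizza
  5   | sedan | yellow | tennis | rock | curry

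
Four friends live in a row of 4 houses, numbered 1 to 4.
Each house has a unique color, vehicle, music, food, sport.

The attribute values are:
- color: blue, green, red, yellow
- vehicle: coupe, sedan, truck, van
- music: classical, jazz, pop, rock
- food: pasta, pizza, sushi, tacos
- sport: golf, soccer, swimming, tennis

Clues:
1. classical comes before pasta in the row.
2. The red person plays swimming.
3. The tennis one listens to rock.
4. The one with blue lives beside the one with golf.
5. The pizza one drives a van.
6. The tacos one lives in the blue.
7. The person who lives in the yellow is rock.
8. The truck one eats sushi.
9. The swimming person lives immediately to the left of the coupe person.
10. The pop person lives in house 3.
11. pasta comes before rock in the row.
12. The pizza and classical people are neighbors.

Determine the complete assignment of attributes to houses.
Solution:

House | Color | Vehicle | Music | Food | Sport
----------------------------------------------
  1   | red | van | jazz | pizza | swimming
  2   | blue | coupe | classical | tacos | soccer
  3   | green | sedan | pop | pasta | golf
  4   | yellow | truck | rock | sushi | tennis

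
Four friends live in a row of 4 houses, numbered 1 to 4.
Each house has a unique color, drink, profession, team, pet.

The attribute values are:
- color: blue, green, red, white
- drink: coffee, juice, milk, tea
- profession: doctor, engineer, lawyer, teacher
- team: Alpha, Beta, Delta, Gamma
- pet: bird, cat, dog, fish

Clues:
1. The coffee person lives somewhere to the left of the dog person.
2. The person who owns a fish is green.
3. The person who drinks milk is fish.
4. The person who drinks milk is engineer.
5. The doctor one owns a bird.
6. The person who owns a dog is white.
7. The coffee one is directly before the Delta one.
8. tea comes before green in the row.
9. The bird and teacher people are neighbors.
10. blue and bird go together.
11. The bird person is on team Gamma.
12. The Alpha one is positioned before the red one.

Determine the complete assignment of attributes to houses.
Solution:

House | Color | Drink | Profession | Team | Pet
-----------------------------------------------
  1   | blue | coffee | doctor | Gamma | bird
  2   | white | tea | teacher | Delta | dog
  3   | green | milk | engineer | Alpha | fish
  4   | red | juice | lawyer | Beta | cat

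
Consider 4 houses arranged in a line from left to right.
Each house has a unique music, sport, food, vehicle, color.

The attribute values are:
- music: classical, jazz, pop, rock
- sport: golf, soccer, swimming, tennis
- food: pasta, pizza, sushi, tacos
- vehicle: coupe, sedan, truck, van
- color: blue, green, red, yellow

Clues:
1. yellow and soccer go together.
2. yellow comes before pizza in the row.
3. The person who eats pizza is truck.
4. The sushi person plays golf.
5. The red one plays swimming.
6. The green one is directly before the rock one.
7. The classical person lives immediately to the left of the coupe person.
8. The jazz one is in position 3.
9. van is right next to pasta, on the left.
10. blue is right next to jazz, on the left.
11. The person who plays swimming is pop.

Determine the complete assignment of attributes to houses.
Solution:

House | Music | Sport | Food | Vehicle | Color
----------------------------------------------
  1   | classical | golf | sushi | van | green
  2   | rock | tennis | pasta | coupe | blue
  3   | jazz | soccer | tacos | sedan | yellow
  4   | pop | swimming | pizza | truck | red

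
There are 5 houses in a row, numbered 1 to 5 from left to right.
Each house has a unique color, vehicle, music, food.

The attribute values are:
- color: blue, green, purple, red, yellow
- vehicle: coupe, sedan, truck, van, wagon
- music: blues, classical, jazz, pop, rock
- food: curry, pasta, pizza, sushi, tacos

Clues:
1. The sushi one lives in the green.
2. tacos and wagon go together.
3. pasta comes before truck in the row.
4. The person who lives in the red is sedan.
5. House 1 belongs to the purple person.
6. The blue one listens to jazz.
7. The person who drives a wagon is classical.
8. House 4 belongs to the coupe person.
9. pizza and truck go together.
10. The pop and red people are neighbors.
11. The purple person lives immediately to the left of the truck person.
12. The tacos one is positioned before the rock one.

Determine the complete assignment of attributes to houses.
Solution:

House | Color | Vehicle | Music | Food
--------------------------------------
  1   | purple | van | blues | pasta
  2   | blue | truck | jazz | pizza
  3   | yellow | wagon | classical | tacos
  4   | green | coupe | pop | sushi
  5   | red | sedan | rock | curry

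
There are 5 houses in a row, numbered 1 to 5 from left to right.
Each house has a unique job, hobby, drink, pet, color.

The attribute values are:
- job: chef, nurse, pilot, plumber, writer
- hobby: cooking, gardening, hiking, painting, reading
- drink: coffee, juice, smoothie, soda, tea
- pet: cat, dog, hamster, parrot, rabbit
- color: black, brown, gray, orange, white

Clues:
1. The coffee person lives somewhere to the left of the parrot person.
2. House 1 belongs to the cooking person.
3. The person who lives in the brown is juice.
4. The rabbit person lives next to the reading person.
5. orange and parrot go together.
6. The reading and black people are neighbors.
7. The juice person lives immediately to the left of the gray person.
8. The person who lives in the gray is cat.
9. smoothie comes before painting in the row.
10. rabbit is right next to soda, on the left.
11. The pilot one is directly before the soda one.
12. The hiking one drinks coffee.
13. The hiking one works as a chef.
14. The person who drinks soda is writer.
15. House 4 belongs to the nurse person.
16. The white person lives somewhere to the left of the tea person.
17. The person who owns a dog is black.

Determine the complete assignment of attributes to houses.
Solution:

House | Job | Hobby | Drink | Pet | Color
-----------------------------------------
  1   | pilot | cooking | juice | rabbit | brown
  2   | writer | reading | soda | cat | gray
  3   | chef | hiking | coffee | dog | black
  4   | nurse | gardening | smoothie | hamster | white
  5   | plumber | painting | tea | parrot | orange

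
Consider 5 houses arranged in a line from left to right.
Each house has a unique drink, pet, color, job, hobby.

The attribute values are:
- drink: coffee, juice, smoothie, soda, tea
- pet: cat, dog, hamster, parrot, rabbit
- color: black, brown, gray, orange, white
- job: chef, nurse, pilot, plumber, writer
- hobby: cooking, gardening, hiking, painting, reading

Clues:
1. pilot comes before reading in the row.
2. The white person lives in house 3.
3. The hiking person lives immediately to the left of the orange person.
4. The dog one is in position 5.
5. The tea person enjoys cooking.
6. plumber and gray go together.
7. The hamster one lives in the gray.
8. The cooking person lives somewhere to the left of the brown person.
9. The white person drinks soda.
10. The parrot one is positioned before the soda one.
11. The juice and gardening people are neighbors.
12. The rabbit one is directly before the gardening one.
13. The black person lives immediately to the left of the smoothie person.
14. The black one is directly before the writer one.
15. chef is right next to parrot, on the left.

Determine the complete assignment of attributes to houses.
Solution:

House | Drink | Pet | Color | Job | Hobby
-----------------------------------------
  1   | juice | rabbit | black | chef | hiking
  2   | smoothie | parrot | orange | writer | gardening
  3   | soda | cat | white | pilot | painting
  4   | tea | hamster | gray | plumber | cooking
  5   | coffee | dog | brown | nurse | reading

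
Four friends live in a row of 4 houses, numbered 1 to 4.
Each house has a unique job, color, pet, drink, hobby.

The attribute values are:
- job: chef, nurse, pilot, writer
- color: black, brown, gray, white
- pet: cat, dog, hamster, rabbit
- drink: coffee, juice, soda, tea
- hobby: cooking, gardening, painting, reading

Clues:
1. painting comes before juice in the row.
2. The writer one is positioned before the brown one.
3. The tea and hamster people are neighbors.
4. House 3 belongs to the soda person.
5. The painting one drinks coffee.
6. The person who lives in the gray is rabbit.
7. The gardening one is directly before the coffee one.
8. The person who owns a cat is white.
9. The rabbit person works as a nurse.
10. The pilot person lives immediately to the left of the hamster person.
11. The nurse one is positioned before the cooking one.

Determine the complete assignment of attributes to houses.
Solution:

House | Job | Color | Pet | Drink | Hobby
-----------------------------------------
  1   | pilot | white | cat | tea | gardening
  2   | writer | black | hamster | coffee | painting
  3   | nurse | gray | rabbit | soda | reading
  4   | chef | brown | dog | juice | cooking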